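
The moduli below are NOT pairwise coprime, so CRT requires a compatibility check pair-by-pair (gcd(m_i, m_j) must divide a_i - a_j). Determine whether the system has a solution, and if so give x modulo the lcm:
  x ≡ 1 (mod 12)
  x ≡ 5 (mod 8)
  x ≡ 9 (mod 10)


Moduli 12, 8, 10 are not pairwise coprime, so CRT works modulo lcm(m_i) when all pairwise compatibility conditions hold.
Pairwise compatibility: gcd(m_i, m_j) must divide a_i - a_j for every pair.
Merge one congruence at a time:
  Start: x ≡ 1 (mod 12).
  Combine with x ≡ 5 (mod 8): gcd(12, 8) = 4; 5 - 1 = 4, which IS divisible by 4, so compatible.
    Write x = 1 + 12·t and substitute into x ≡ 5 (mod 8): 12·t ≡ 5 − 1 = 4 (mod 8).
    Divide the congruence (and modulus) by g = 4: 3·t ≡ 1 (mod 2).
    Reduce coefficients mod 2: 1·t ≡ 1 (mod 2).
    So t ≡ 1 (mod 2).
    Then x = 1 + 12·1 = 13, valid modulo lcm(12, 8) = 24: x ≡ 13 (mod 24).
  Combine with x ≡ 9 (mod 10): gcd(24, 10) = 2; 9 - 13 = -4, which IS divisible by 2, so compatible.
    Write x = 13 + 24·t and substitute into x ≡ 9 (mod 10): 24·t ≡ 9 − 13 = -4 (mod 10).
    Divide the congruence (and modulus) by g = 2: 12·t ≡ -2 (mod 5).
    Reduce coefficients mod 5: 2·t ≡ 3 (mod 5).
    The inverse of 2 mod 5 is 3 (since 2·3 = 6 = 1·5 + 1), so t ≡ 3·3 = 9 ≡ 4 (mod 5).
    Then x = 13 + 24·4 = 109, valid modulo lcm(24, 10) = 120: x ≡ 109 (mod 120).
Verify: 109 mod 12 = 1, 109 mod 8 = 5, 109 mod 10 = 9.

x ≡ 109 (mod 120).


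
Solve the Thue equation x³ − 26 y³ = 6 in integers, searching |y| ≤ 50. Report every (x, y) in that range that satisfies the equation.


The equation is x³ - 26y³ = 6. For fixed y, x³ = 26·y³ + 6, so a solution requires the RHS to be a perfect cube.
Strategy: iterate y from -50 to 50, compute RHS = 26·y³ + 6, and check whether it is a (positive or negative) perfect cube.
Check small values of y:
  y = 0: RHS = 6 is not a perfect cube.
  y = 1: RHS = 32 is not a perfect cube.
  y = -1: RHS = -20 is not a perfect cube.
  y = 2: RHS = 214 is not a perfect cube.
  y = -2: RHS = -202 is not a perfect cube.
  y = 3: RHS = 708 is not a perfect cube.
  y = -3: RHS = -696 is not a perfect cube.
Continuing the search up to |y| = 50 finds no solutions either.
No (x, y) in the scanned range satisfies the equation.

No integer solutions with |y| ≤ 50.


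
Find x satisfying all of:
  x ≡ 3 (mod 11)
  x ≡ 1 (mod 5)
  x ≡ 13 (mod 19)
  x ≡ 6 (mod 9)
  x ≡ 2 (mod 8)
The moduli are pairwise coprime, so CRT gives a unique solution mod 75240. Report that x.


Product of moduli M = 11 · 5 · 19 · 9 · 8 = 75240.
Merge one congruence at a time:
  Start: x ≡ 3 (mod 11).
  Combine with x ≡ 1 (mod 5); new modulus lcm = 55.
    Write x = 3 + 11·t and substitute into x ≡ 1 (mod 5): 11·t ≡ 1 − 3 = -2 (mod 5).
    Reduce coefficients mod 5: 1·t ≡ 3 (mod 5).
    So t ≡ 3 (mod 5).
    Then x = 3 + 11·3 = 36, valid modulo lcm(11, 5) = 55: x ≡ 36 (mod 55).
  Combine with x ≡ 13 (mod 19); new modulus lcm = 1045.
    Write x = 36 + 55·t and substitute into x ≡ 13 (mod 19): 55·t ≡ 13 − 36 = -23 (mod 19).
    Reduce coefficients mod 19: 17·t ≡ 15 (mod 19).
    The inverse of 17 mod 19 is 9 (since 17·9 = 153 = 8·19 + 1), so t ≡ 9·15 = 135 ≡ 2 (mod 19).
    Then x = 36 + 55·2 = 146, valid modulo lcm(55, 19) = 1045: x ≡ 146 (mod 1045).
  Combine with x ≡ 6 (mod 9); new modulus lcm = 9405.
    Write x = 146 + 1045·t and substitute into x ≡ 6 (mod 9): 1045·t ≡ 6 − 146 = -140 (mod 9).
    Reduce coefficients mod 9: 1·t ≡ 4 (mod 9).
    So t ≡ 4 (mod 9).
    Then x = 146 + 1045·4 = 4326, valid modulo lcm(1045, 9) = 9405: x ≡ 4326 (mod 9405).
  Combine with x ≡ 2 (mod 8); new modulus lcm = 75240.
    Write x = 4326 + 9405·t and substitute into x ≡ 2 (mod 8): 9405·t ≡ 2 − 4326 = -4324 (mod 8).
    Reduce coefficients mod 8: 5·t ≡ 4 (mod 8).
    The inverse of 5 mod 8 is 5 (since 5·5 = 25 = 3·8 + 1), so t ≡ 5·4 = 20 ≡ 4 (mod 8).
    Then x = 4326 + 9405·4 = 41946, valid modulo lcm(9405, 8) = 75240: x ≡ 41946 (mod 75240).
Verify against each original: 41946 mod 11 = 3, 41946 mod 5 = 1, 41946 mod 19 = 13, 41946 mod 9 = 6, 41946 mod 8 = 2.

x ≡ 41946 (mod 75240).


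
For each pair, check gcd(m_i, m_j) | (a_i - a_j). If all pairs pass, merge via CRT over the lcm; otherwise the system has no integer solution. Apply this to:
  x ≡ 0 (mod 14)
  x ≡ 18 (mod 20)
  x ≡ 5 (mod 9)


Moduli 14, 20, 9 are not pairwise coprime, so CRT works modulo lcm(m_i) when all pairwise compatibility conditions hold.
Pairwise compatibility: gcd(m_i, m_j) must divide a_i - a_j for every pair.
Merge one congruence at a time:
  Start: x ≡ 0 (mod 14).
  Combine with x ≡ 18 (mod 20): gcd(14, 20) = 2; 18 - 0 = 18, which IS divisible by 2, so compatible.
    Write x = 0 + 14·t and substitute into x ≡ 18 (mod 20): 14·t ≡ 18 − 0 = 18 (mod 20).
    Divide the congruence (and modulus) by g = 2: 7·t ≡ 9 (mod 10).
    The inverse of 7 mod 10 is 3 (since 7·3 = 21 = 2·10 + 1), so t ≡ 3·9 = 27 ≡ 7 (mod 10).
    Then x = 0 + 14·7 = 98, valid modulo lcm(14, 20) = 140: x ≡ 98 (mod 140).
  Combine with x ≡ 5 (mod 9): gcd(140, 9) = 1; 5 - 98 = -93, which IS divisible by 1, so compatible.
    Write x = 98 + 140·t and substitute into x ≡ 5 (mod 9): 140·t ≡ 5 − 98 = -93 (mod 9).
    Reduce coefficients mod 9: 5·t ≡ 6 (mod 9).
    The inverse of 5 mod 9 is 2 (since 5·2 = 10 = 1·9 + 1), so t ≡ 2·6 = 12 ≡ 3 (mod 9).
    Then x = 98 + 140·3 = 518, valid modulo lcm(140, 9) = 1260: x ≡ 518 (mod 1260).
Verify: 518 mod 14 = 0, 518 mod 20 = 18, 518 mod 9 = 5.

x ≡ 518 (mod 1260).


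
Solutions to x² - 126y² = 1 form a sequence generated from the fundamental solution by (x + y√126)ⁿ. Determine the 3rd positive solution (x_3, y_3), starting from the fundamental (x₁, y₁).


Step 1: Find the fundamental solution (x₁, y₁) of x² - 126y² = 1.
  Expand √126 as a continued fraction. a₀ = ⌊√126⌋ = 11; iterate m_{k+1} = d_k·a_k − m_k, d_{k+1} = (126 − m_{k+1}²)/d_k, a_{k+1} = ⌊(a₀ + m_{k+1})/d_{k+1}⌋ (starting m₀ = 0, d₀ = 1), with convergents p_k = a_k·p_{k-1} + p_{k-2}, q_k = a_k·q_{k-1} + q_{k-2} (p₋₁ = 1, q₋₁ = 0):
  k = 0: a₀ = 11; p₀/q₀ = 11/1; p₀² − 126·q₀² = 121 − 126 = -5.
  k = 1: m = 11, d = 5, a = ⌊(11 + 11)/5⌋ = 4; p/q = (4·11 + 1)/(4·1 + 0) = 45/4; p² − 126·q² = 2025 − 2016 = 9.
  k = 2: m = 9, d = 9, a = ⌊(11 + 9)/9⌋ = 2; p/q = (2·45 + 11)/(2·4 + 1) = 101/9; p² − 126·q² = 10201 − 10206 = -5.
  k = 3: m = 9, d = 5, a = ⌊(11 + 9)/5⌋ = 4; p/q = (4·101 + 45)/(4·9 + 4) = 449/40; p² − 126·q² = 201601 − 201600 = 1.
  The first convergent with p² − 126·q² = 1 gives the fundamental solution (x₁, y₁) = (449, 40).
Step 2: Apply the recurrence (x_{n+1}, y_{n+1}) = (x₁x_n + 126y₁y_n, x₁y_n + y₁x_n) repeatedly.
  From (x_1, y_1) = (449, 40): x_2 = 449·449 + 126·40·40 = 403201; y_2 = 449·40 + 40·449 = 35920.
  From (x_2, y_2) = (403201, 35920): x_3 = 449·403201 + 126·40·35920 = 362074049; y_3 = 449·35920 + 40·403201 = 32256120.
Step 3: Verify x_3² - 126·y_3² = 131097616959254401 - 131097616959254400 = 1 (should be 1). ✓

(x_1, y_1) = (449, 40); (x_3, y_3) = (362074049, 32256120).


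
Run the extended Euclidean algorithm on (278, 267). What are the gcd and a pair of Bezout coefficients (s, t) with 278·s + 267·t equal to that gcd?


Euclidean algorithm on (278, 267) — divide until remainder is 0:
  278 = 1 · 267 + 11
  267 = 24 · 11 + 3
  11 = 3 · 3 + 2
  3 = 1 · 2 + 1
  2 = 2 · 1 + 0
gcd(278, 267) = 1.
Track Bezout coefficients alongside the remainders: start with r₀ = 278 = a·1 + b·0 (s = 1, t = 0) and r₁ = 267 = a·0 + b·1 (s = 0, t = 1); each new remainder r_{k+1} = r_{k-1} − q_k·r_k inherits s_{k+1} = s_{k-1} − q_k·s_k, t_{k+1} = t_{k-1} − q_k·t_k, so r_k = a·s_k + b·t_k at every step:
  q = 1: r = 11, s = 1 − 1·0 = 1, t = 0 − 1·1 = -1  (check: 278·1 + 267·(-1) = 11)
  q = 24: r = 3, s = 0 − 24·1 = -24, t = 1 − 24·(-1) = 25  (check: 278·(-24) + 267·25 = 3)
  q = 3: r = 2, s = 1 − 3·(-24) = 73, t = -1 − 3·25 = -76  (check: 278·73 + 267·(-76) = 2)
  q = 1: r = 1, s = -24 − 1·73 = -97, t = 25 − 1·(-76) = 101  (check: 278·(-97) + 267·101 = 1)
The row with r = 1 (the gcd) gives the Bezout coefficients s = -97, t = 101.
Result: 278 · (-97) + 267 · (101) = 1.

gcd(278, 267) = 1; s = -97, t = 101 (check: 278·(-97) + 267·101 = 1).


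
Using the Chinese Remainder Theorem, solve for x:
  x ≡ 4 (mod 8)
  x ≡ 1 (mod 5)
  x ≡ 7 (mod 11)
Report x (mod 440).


Moduli 8, 5, 11 are pairwise coprime; by CRT there is a unique solution modulo M = 8 · 5 · 11 = 440.
Solve pairwise, accumulating the modulus:
  Start with x ≡ 4 (mod 8).
  Combine with x ≡ 1 (mod 5): since gcd(8, 5) = 1, we get a unique residue mod 40.
    Write x = 4 + 8·t and substitute into x ≡ 1 (mod 5): 8·t ≡ 1 − 4 = -3 (mod 5).
    Reduce coefficients mod 5: 3·t ≡ 2 (mod 5).
    The inverse of 3 mod 5 is 2 (since 3·2 = 6 = 1·5 + 1), so t ≡ 2·2 = 4 ≡ 4 (mod 5).
    Then x = 4 + 8·4 = 36, valid modulo lcm(8, 5) = 40: x ≡ 36 (mod 40).
  Combine with x ≡ 7 (mod 11): since gcd(40, 11) = 1, we get a unique residue mod 440.
    Write x = 36 + 40·t and substitute into x ≡ 7 (mod 11): 40·t ≡ 7 − 36 = -29 (mod 11).
    Reduce coefficients mod 11: 7·t ≡ 4 (mod 11).
    The inverse of 7 mod 11 is 8 (since 7·8 = 56 = 5·11 + 1), so t ≡ 8·4 = 32 ≡ 10 (mod 11).
    Then x = 36 + 40·10 = 436, valid modulo lcm(40, 11) = 440: x ≡ 436 (mod 440).
Verify: 436 mod 8 = 4 ✓, 436 mod 5 = 1 ✓, 436 mod 11 = 7 ✓.

x ≡ 436 (mod 440).


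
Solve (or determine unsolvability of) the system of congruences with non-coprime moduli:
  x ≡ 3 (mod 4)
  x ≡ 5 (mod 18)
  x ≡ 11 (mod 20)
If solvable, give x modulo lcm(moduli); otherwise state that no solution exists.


Moduli 4, 18, 20 are not pairwise coprime, so CRT works modulo lcm(m_i) when all pairwise compatibility conditions hold.
Pairwise compatibility: gcd(m_i, m_j) must divide a_i - a_j for every pair.
Merge one congruence at a time:
  Start: x ≡ 3 (mod 4).
  Combine with x ≡ 5 (mod 18): gcd(4, 18) = 2; 5 - 3 = 2, which IS divisible by 2, so compatible.
    Write x = 3 + 4·t and substitute into x ≡ 5 (mod 18): 4·t ≡ 5 − 3 = 2 (mod 18).
    Divide the congruence (and modulus) by g = 2: 2·t ≡ 1 (mod 9).
    The inverse of 2 mod 9 is 5 (since 2·5 = 10 = 1·9 + 1), so t ≡ 5·1 = 5 ≡ 5 (mod 9).
    Then x = 3 + 4·5 = 23, valid modulo lcm(4, 18) = 36: x ≡ 23 (mod 36).
  Combine with x ≡ 11 (mod 20): gcd(36, 20) = 4; 11 - 23 = -12, which IS divisible by 4, so compatible.
    Write x = 23 + 36·t and substitute into x ≡ 11 (mod 20): 36·t ≡ 11 − 23 = -12 (mod 20).
    Divide the congruence (and modulus) by g = 4: 9·t ≡ -3 (mod 5).
    Reduce coefficients mod 5: 4·t ≡ 2 (mod 5).
    The inverse of 4 mod 5 is 4 (since 4·4 = 16 = 3·5 + 1), so t ≡ 4·2 = 8 ≡ 3 (mod 5).
    Then x = 23 + 36·3 = 131, valid modulo lcm(36, 20) = 180: x ≡ 131 (mod 180).
Verify: 131 mod 4 = 3, 131 mod 18 = 5, 131 mod 20 = 11.

x ≡ 131 (mod 180).


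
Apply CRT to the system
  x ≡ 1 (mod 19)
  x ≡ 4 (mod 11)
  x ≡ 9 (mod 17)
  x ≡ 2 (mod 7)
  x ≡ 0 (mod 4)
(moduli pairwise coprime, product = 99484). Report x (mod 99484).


Product of moduli M = 19 · 11 · 17 · 7 · 4 = 99484.
Merge one congruence at a time:
  Start: x ≡ 1 (mod 19).
  Combine with x ≡ 4 (mod 11); new modulus lcm = 209.
    Write x = 1 + 19·t and substitute into x ≡ 4 (mod 11): 19·t ≡ 4 − 1 = 3 (mod 11).
    Reduce coefficients mod 11: 8·t ≡ 3 (mod 11).
    The inverse of 8 mod 11 is 7 (since 8·7 = 56 = 5·11 + 1), so t ≡ 7·3 = 21 ≡ 10 (mod 11).
    Then x = 1 + 19·10 = 191, valid modulo lcm(19, 11) = 209: x ≡ 191 (mod 209).
  Combine with x ≡ 9 (mod 17); new modulus lcm = 3553.
    Write x = 191 + 209·t and substitute into x ≡ 9 (mod 17): 209·t ≡ 9 − 191 = -182 (mod 17).
    Reduce coefficients mod 17: 5·t ≡ 5 (mod 17).
    The inverse of 5 mod 17 is 7 (since 5·7 = 35 = 2·17 + 1), so t ≡ 7·5 = 35 ≡ 1 (mod 17).
    Then x = 191 + 209·1 = 400, valid modulo lcm(209, 17) = 3553: x ≡ 400 (mod 3553).
  Combine with x ≡ 2 (mod 7); new modulus lcm = 24871.
    Write x = 400 + 3553·t and substitute into x ≡ 2 (mod 7): 3553·t ≡ 2 − 400 = -398 (mod 7).
    Reduce coefficients mod 7: 4·t ≡ 1 (mod 7).
    The inverse of 4 mod 7 is 2 (since 4·2 = 8 = 1·7 + 1), so t ≡ 2·1 = 2 ≡ 2 (mod 7).
    Then x = 400 + 3553·2 = 7506, valid modulo lcm(3553, 7) = 24871: x ≡ 7506 (mod 24871).
  Combine with x ≡ 0 (mod 4); new modulus lcm = 99484.
    Write x = 7506 + 24871·t and substitute into x ≡ 0 (mod 4): 24871·t ≡ 0 − 7506 = -7506 (mod 4).
    Reduce coefficients mod 4: 3·t ≡ 2 (mod 4).
    The inverse of 3 mod 4 is 3 (since 3·3 = 9 = 2·4 + 1), so t ≡ 3·2 = 6 ≡ 2 (mod 4).
    Then x = 7506 + 24871·2 = 57248, valid modulo lcm(24871, 4) = 99484: x ≡ 57248 (mod 99484).
Verify against each original: 57248 mod 19 = 1, 57248 mod 11 = 4, 57248 mod 17 = 9, 57248 mod 7 = 2, 57248 mod 4 = 0.

x ≡ 57248 (mod 99484).


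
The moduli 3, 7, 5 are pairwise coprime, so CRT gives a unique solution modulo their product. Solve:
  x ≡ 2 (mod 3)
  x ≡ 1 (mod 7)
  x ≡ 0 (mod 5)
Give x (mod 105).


Moduli 3, 7, 5 are pairwise coprime; by CRT there is a unique solution modulo M = 3 · 7 · 5 = 105.
Solve pairwise, accumulating the modulus:
  Start with x ≡ 2 (mod 3).
  Combine with x ≡ 1 (mod 7): since gcd(3, 7) = 1, we get a unique residue mod 21.
    Write x = 2 + 3·t and substitute into x ≡ 1 (mod 7): 3·t ≡ 1 − 2 = -1 (mod 7).
    Reduce coefficients mod 7: 3·t ≡ 6 (mod 7).
    The inverse of 3 mod 7 is 5 (since 3·5 = 15 = 2·7 + 1), so t ≡ 5·6 = 30 ≡ 2 (mod 7).
    Then x = 2 + 3·2 = 8, valid modulo lcm(3, 7) = 21: x ≡ 8 (mod 21).
  Combine with x ≡ 0 (mod 5): since gcd(21, 5) = 1, we get a unique residue mod 105.
    Write x = 8 + 21·t and substitute into x ≡ 0 (mod 5): 21·t ≡ 0 − 8 = -8 (mod 5).
    Reduce coefficients mod 5: 1·t ≡ 2 (mod 5).
    So t ≡ 2 (mod 5).
    Then x = 8 + 21·2 = 50, valid modulo lcm(21, 5) = 105: x ≡ 50 (mod 105).
Verify: 50 mod 3 = 2 ✓, 50 mod 7 = 1 ✓, 50 mod 5 = 0 ✓.

x ≡ 50 (mod 105).


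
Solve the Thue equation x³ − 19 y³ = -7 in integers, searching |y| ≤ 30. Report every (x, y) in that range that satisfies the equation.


The equation is x³ - 19y³ = -7. For fixed y, x³ = 19·y³ − 7, so a solution requires the RHS to be a perfect cube.
Strategy: iterate y from -30 to 30, compute RHS = 19·y³ − 7, and check whether it is a (positive or negative) perfect cube.
Check small values of y:
  y = 0: RHS = -7 is not a perfect cube.
  y = 1: RHS = 12 is not a perfect cube.
  y = -1: RHS = -26 is not a perfect cube.
  y = 2: RHS = 145 is not a perfect cube.
  y = -2: RHS = -159 is not a perfect cube.
  y = 3: RHS = 506 is not a perfect cube.
  y = -3: RHS = -520 is not a perfect cube.
Continuing the search up to |y| = 30 finds no solutions either.
No (x, y) in the scanned range satisfies the equation.

No integer solutions with |y| ≤ 30.


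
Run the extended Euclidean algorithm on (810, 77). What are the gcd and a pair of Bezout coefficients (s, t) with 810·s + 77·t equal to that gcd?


Euclidean algorithm on (810, 77) — divide until remainder is 0:
  810 = 10 · 77 + 40
  77 = 1 · 40 + 37
  40 = 1 · 37 + 3
  37 = 12 · 3 + 1
  3 = 3 · 1 + 0
gcd(810, 77) = 1.
Track Bezout coefficients alongside the remainders: start with r₀ = 810 = a·1 + b·0 (s = 1, t = 0) and r₁ = 77 = a·0 + b·1 (s = 0, t = 1); each new remainder r_{k+1} = r_{k-1} − q_k·r_k inherits s_{k+1} = s_{k-1} − q_k·s_k, t_{k+1} = t_{k-1} − q_k·t_k, so r_k = a·s_k + b·t_k at every step:
  q = 10: r = 40, s = 1 − 10·0 = 1, t = 0 − 10·1 = -10  (check: 810·1 + 77·(-10) = 40)
  q = 1: r = 37, s = 0 − 1·1 = -1, t = 1 − 1·(-10) = 11  (check: 810·(-1) + 77·11 = 37)
  q = 1: r = 3, s = 1 − 1·(-1) = 2, t = -10 − 1·11 = -21  (check: 810·2 + 77·(-21) = 3)
  q = 12: r = 1, s = -1 − 12·2 = -25, t = 11 − 12·(-21) = 263  (check: 810·(-25) + 77·263 = 1)
The row with r = 1 (the gcd) gives the Bezout coefficients s = -25, t = 263.
Result: 810 · (-25) + 77 · (263) = 1.

gcd(810, 77) = 1; s = -25, t = 263 (check: 810·(-25) + 77·263 = 1).


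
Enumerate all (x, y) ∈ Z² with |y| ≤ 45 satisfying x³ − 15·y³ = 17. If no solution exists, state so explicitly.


The equation is x³ - 15y³ = 17. For fixed y, x³ = 15·y³ + 17, so a solution requires the RHS to be a perfect cube.
Strategy: iterate y from -45 to 45, compute RHS = 15·y³ + 17, and check whether it is a (positive or negative) perfect cube.
Check small values of y:
  y = 0: RHS = 17 is not a perfect cube.
  y = 1: RHS = 32 is not a perfect cube.
  y = -1: RHS = 2 is not a perfect cube.
  y = 2: RHS = 137 is not a perfect cube.
  y = -2: RHS = -103 is not a perfect cube.
  y = 3: RHS = 422 is not a perfect cube.
  y = -3: RHS = -388 is not a perfect cube.
Continuing the search up to |y| = 45 finds no solutions either.
No (x, y) in the scanned range satisfies the equation.

No integer solutions with |y| ≤ 45.


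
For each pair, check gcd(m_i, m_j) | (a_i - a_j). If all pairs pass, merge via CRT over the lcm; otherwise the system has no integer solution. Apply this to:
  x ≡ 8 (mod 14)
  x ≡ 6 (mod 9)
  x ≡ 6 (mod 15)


Moduli 14, 9, 15 are not pairwise coprime, so CRT works modulo lcm(m_i) when all pairwise compatibility conditions hold.
Pairwise compatibility: gcd(m_i, m_j) must divide a_i - a_j for every pair.
Merge one congruence at a time:
  Start: x ≡ 8 (mod 14).
  Combine with x ≡ 6 (mod 9): gcd(14, 9) = 1; 6 - 8 = -2, which IS divisible by 1, so compatible.
    Write x = 8 + 14·t and substitute into x ≡ 6 (mod 9): 14·t ≡ 6 − 8 = -2 (mod 9).
    Reduce coefficients mod 9: 5·t ≡ 7 (mod 9).
    The inverse of 5 mod 9 is 2 (since 5·2 = 10 = 1·9 + 1), so t ≡ 2·7 = 14 ≡ 5 (mod 9).
    Then x = 8 + 14·5 = 78, valid modulo lcm(14, 9) = 126: x ≡ 78 (mod 126).
  Combine with x ≡ 6 (mod 15): gcd(126, 15) = 3; 6 - 78 = -72, which IS divisible by 3, so compatible.
    Write x = 78 + 126·t and substitute into x ≡ 6 (mod 15): 126·t ≡ 6 − 78 = -72 (mod 15).
    Divide the congruence (and modulus) by g = 3: 42·t ≡ -24 (mod 5).
    Reduce coefficients mod 5: 2·t ≡ 1 (mod 5).
    The inverse of 2 mod 5 is 3 (since 2·3 = 6 = 1·5 + 1), so t ≡ 3·1 = 3 ≡ 3 (mod 5).
    Then x = 78 + 126·3 = 456, valid modulo lcm(126, 15) = 630: x ≡ 456 (mod 630).
Verify: 456 mod 14 = 8, 456 mod 9 = 6, 456 mod 15 = 6.

x ≡ 456 (mod 630).


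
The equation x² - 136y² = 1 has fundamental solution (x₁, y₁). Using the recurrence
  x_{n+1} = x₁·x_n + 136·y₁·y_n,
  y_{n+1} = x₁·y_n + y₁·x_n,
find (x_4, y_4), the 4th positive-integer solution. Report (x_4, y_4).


Step 1: Find the fundamental solution (x₁, y₁) of x² - 136y² = 1.
  Expand √136 as a continued fraction. a₀ = ⌊√136⌋ = 11; iterate m_{k+1} = d_k·a_k − m_k, d_{k+1} = (136 − m_{k+1}²)/d_k, a_{k+1} = ⌊(a₀ + m_{k+1})/d_{k+1}⌋ (starting m₀ = 0, d₀ = 1), with convergents p_k = a_k·p_{k-1} + p_{k-2}, q_k = a_k·q_{k-1} + q_{k-2} (p₋₁ = 1, q₋₁ = 0):
  k = 0: a₀ = 11; p₀/q₀ = 11/1; p₀² − 136·q₀² = 121 − 136 = -15.
  k = 1: m = 11, d = 15, a = ⌊(11 + 11)/15⌋ = 1; p/q = (1·11 + 1)/(1·1 + 0) = 12/1; p² − 136·q² = 144 − 136 = 8.
  k = 2: m = 4, d = 8, a = ⌊(11 + 4)/8⌋ = 1; p/q = (1·12 + 11)/(1·1 + 1) = 23/2; p² − 136·q² = 529 − 544 = -15.
  k = 3: m = 4, d = 15, a = ⌊(11 + 4)/15⌋ = 1; p/q = (1·23 + 12)/(1·2 + 1) = 35/3; p² − 136·q² = 1225 − 1224 = 1.
  The first convergent with p² − 136·q² = 1 gives the fundamental solution (x₁, y₁) = (35, 3).
Step 2: Apply the recurrence (x_{n+1}, y_{n+1}) = (x₁x_n + 136y₁y_n, x₁y_n + y₁x_n) repeatedly.
  From (x_1, y_1) = (35, 3): x_2 = 35·35 + 136·3·3 = 2449; y_2 = 35·3 + 3·35 = 210.
  From (x_2, y_2) = (2449, 210): x_3 = 35·2449 + 136·3·210 = 171395; y_3 = 35·210 + 3·2449 = 14697.
  From (x_3, y_3) = (171395, 14697): x_4 = 35·171395 + 136·3·14697 = 11995201; y_4 = 35·14697 + 3·171395 = 1028580.
Step 3: Verify x_4² - 136·y_4² = 143884847030401 - 143884847030400 = 1 (should be 1). ✓

(x_1, y_1) = (35, 3); (x_4, y_4) = (11995201, 1028580).


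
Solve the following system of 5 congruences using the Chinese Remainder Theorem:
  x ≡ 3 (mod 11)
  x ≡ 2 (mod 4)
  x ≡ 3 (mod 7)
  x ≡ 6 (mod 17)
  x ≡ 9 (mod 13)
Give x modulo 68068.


Product of moduli M = 11 · 4 · 7 · 17 · 13 = 68068.
Merge one congruence at a time:
  Start: x ≡ 3 (mod 11).
  Combine with x ≡ 2 (mod 4); new modulus lcm = 44.
    Write x = 3 + 11·t and substitute into x ≡ 2 (mod 4): 11·t ≡ 2 − 3 = -1 (mod 4).
    Reduce coefficients mod 4: 3·t ≡ 3 (mod 4).
    The inverse of 3 mod 4 is 3 (since 3·3 = 9 = 2·4 + 1), so t ≡ 3·3 = 9 ≡ 1 (mod 4).
    Then x = 3 + 11·1 = 14, valid modulo lcm(11, 4) = 44: x ≡ 14 (mod 44).
  Combine with x ≡ 3 (mod 7); new modulus lcm = 308.
    Write x = 14 + 44·t and substitute into x ≡ 3 (mod 7): 44·t ≡ 3 − 14 = -11 (mod 7).
    Reduce coefficients mod 7: 2·t ≡ 3 (mod 7).
    The inverse of 2 mod 7 is 4 (since 2·4 = 8 = 1·7 + 1), so t ≡ 4·3 = 12 ≡ 5 (mod 7).
    Then x = 14 + 44·5 = 234, valid modulo lcm(44, 7) = 308: x ≡ 234 (mod 308).
  Combine with x ≡ 6 (mod 17); new modulus lcm = 5236.
    Write x = 234 + 308·t and substitute into x ≡ 6 (mod 17): 308·t ≡ 6 − 234 = -228 (mod 17).
    Reduce coefficients mod 17: 2·t ≡ 10 (mod 17).
    The inverse of 2 mod 17 is 9 (since 2·9 = 18 = 1·17 + 1), so t ≡ 9·10 = 90 ≡ 5 (mod 17).
    Then x = 234 + 308·5 = 1774, valid modulo lcm(308, 17) = 5236: x ≡ 1774 (mod 5236).
  Combine with x ≡ 9 (mod 13); new modulus lcm = 68068.
    Write x = 1774 + 5236·t and substitute into x ≡ 9 (mod 13): 5236·t ≡ 9 − 1774 = -1765 (mod 13).
    Reduce coefficients mod 13: 10·t ≡ 3 (mod 13).
    The inverse of 10 mod 13 is 4 (since 10·4 = 40 = 3·13 + 1), so t ≡ 4·3 = 12 ≡ 12 (mod 13).
    Then x = 1774 + 5236·12 = 64606, valid modulo lcm(5236, 13) = 68068: x ≡ 64606 (mod 68068).
Verify against each original: 64606 mod 11 = 3, 64606 mod 4 = 2, 64606 mod 7 = 3, 64606 mod 17 = 6, 64606 mod 13 = 9.

x ≡ 64606 (mod 68068).


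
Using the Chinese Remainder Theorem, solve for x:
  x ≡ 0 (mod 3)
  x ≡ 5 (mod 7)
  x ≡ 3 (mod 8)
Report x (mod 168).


Moduli 3, 7, 8 are pairwise coprime; by CRT there is a unique solution modulo M = 3 · 7 · 8 = 168.
Solve pairwise, accumulating the modulus:
  Start with x ≡ 0 (mod 3).
  Combine with x ≡ 5 (mod 7): since gcd(3, 7) = 1, we get a unique residue mod 21.
    Write x = 0 + 3·t and substitute into x ≡ 5 (mod 7): 3·t ≡ 5 − 0 = 5 (mod 7).
    The inverse of 3 mod 7 is 5 (since 3·5 = 15 = 2·7 + 1), so t ≡ 5·5 = 25 ≡ 4 (mod 7).
    Then x = 0 + 3·4 = 12, valid modulo lcm(3, 7) = 21: x ≡ 12 (mod 21).
  Combine with x ≡ 3 (mod 8): since gcd(21, 8) = 1, we get a unique residue mod 168.
    Write x = 12 + 21·t and substitute into x ≡ 3 (mod 8): 21·t ≡ 3 − 12 = -9 (mod 8).
    Reduce coefficients mod 8: 5·t ≡ 7 (mod 8).
    The inverse of 5 mod 8 is 5 (since 5·5 = 25 = 3·8 + 1), so t ≡ 5·7 = 35 ≡ 3 (mod 8).
    Then x = 12 + 21·3 = 75, valid modulo lcm(21, 8) = 168: x ≡ 75 (mod 168).
Verify: 75 mod 3 = 0 ✓, 75 mod 7 = 5 ✓, 75 mod 8 = 3 ✓.

x ≡ 75 (mod 168).


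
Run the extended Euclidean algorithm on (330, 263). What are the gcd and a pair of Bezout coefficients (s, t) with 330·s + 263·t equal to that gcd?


Euclidean algorithm on (330, 263) — divide until remainder is 0:
  330 = 1 · 263 + 67
  263 = 3 · 67 + 62
  67 = 1 · 62 + 5
  62 = 12 · 5 + 2
  5 = 2 · 2 + 1
  2 = 2 · 1 + 0
gcd(330, 263) = 1.
Track Bezout coefficients alongside the remainders: start with r₀ = 330 = a·1 + b·0 (s = 1, t = 0) and r₁ = 263 = a·0 + b·1 (s = 0, t = 1); each new remainder r_{k+1} = r_{k-1} − q_k·r_k inherits s_{k+1} = s_{k-1} − q_k·s_k, t_{k+1} = t_{k-1} − q_k·t_k, so r_k = a·s_k + b·t_k at every step:
  q = 1: r = 67, s = 1 − 1·0 = 1, t = 0 − 1·1 = -1  (check: 330·1 + 263·(-1) = 67)
  q = 3: r = 62, s = 0 − 3·1 = -3, t = 1 − 3·(-1) = 4  (check: 330·(-3) + 263·4 = 62)
  q = 1: r = 5, s = 1 − 1·(-3) = 4, t = -1 − 1·4 = -5  (check: 330·4 + 263·(-5) = 5)
  q = 12: r = 2, s = -3 − 12·4 = -51, t = 4 − 12·(-5) = 64  (check: 330·(-51) + 263·64 = 2)
  q = 2: r = 1, s = 4 − 2·(-51) = 106, t = -5 − 2·64 = -133  (check: 330·106 + 263·(-133) = 1)
The row with r = 1 (the gcd) gives the Bezout coefficients s = 106, t = -133.
Result: 330 · (106) + 263 · (-133) = 1.

gcd(330, 263) = 1; s = 106, t = -133 (check: 330·106 + 263·(-133) = 1).


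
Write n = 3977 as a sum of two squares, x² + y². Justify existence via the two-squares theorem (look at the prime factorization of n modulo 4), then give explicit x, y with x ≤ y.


Step 1: Factor n = 3977 = 41 · 97.
Step 2: Check the mod-4 condition on each prime factor: 41 ≡ 1 (mod 4), exponent 1; 97 ≡ 1 (mod 4), exponent 1.
All primes ≡ 3 (mod 4) appear to even exponent (or don't appear), so by the two-squares theorem n IS expressible as a sum of two squares.
Step 3: Build a representation. Here n = 41 · 97 is a product of primes ≡ 1 (mod 4). Each prime p ≡ 1 (mod 4) is itself a sum of two squares; find a² by testing p − a² for a perfect square:
  41: 41 − 1² = 40, 41 − 2² = 37, 41 − 3² = 32, 41 − 4² = 25 = 5² ⇒ 41 = 4² + 5².
  97: 97 − 1² = 96, 97 − 2² = 93, 97 − 3² = 88, 97 − 4² = 81 = 9² ⇒ 97 = 4² + 9².
  Combine using the Brahmagupta–Fibonacci identity (a² + b²)(c² + d²) = (ac − bd)² + (ad + bc)² = (ac + bd)² + (ad − bc)²:
  41 · 97 = 3977: from (4² + 5²)(4² + 9²), take (4·4 − 5·9, 4·9 + 5·4) = (16 − 45, 36 + 20) = (-29, 56); dropping signs (only squares matter) gives (29, 56); check 29² + 56² = 841 + 3136 = 3977 ✓.
Step 4: Order so x ≤ y and verify: 29² + 56² = 841 + 3136 = 3977 = n. ✓

n = 3977 = 29² + 56² (one valid representation with x ≤ y).


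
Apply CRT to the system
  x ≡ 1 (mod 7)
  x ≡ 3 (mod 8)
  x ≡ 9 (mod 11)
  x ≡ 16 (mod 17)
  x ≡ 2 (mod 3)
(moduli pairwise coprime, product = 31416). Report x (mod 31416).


Product of moduli M = 7 · 8 · 11 · 17 · 3 = 31416.
Merge one congruence at a time:
  Start: x ≡ 1 (mod 7).
  Combine with x ≡ 3 (mod 8); new modulus lcm = 56.
    Write x = 1 + 7·t and substitute into x ≡ 3 (mod 8): 7·t ≡ 3 − 1 = 2 (mod 8).
    The inverse of 7 mod 8 is 7 (since 7·7 = 49 = 6·8 + 1), so t ≡ 7·2 = 14 ≡ 6 (mod 8).
    Then x = 1 + 7·6 = 43, valid modulo lcm(7, 8) = 56: x ≡ 43 (mod 56).
  Combine with x ≡ 9 (mod 11); new modulus lcm = 616.
    Write x = 43 + 56·t and substitute into x ≡ 9 (mod 11): 56·t ≡ 9 − 43 = -34 (mod 11).
    Reduce coefficients mod 11: 1·t ≡ 10 (mod 11).
    So t ≡ 10 (mod 11).
    Then x = 43 + 56·10 = 603, valid modulo lcm(56, 11) = 616: x ≡ 603 (mod 616).
  Combine with x ≡ 16 (mod 17); new modulus lcm = 10472.
    Write x = 603 + 616·t and substitute into x ≡ 16 (mod 17): 616·t ≡ 16 − 603 = -587 (mod 17).
    Reduce coefficients mod 17: 4·t ≡ 8 (mod 17).
    The inverse of 4 mod 17 is 13 (since 4·13 = 52 = 3·17 + 1), so t ≡ 13·8 = 104 ≡ 2 (mod 17).
    Then x = 603 + 616·2 = 1835, valid modulo lcm(616, 17) = 10472: x ≡ 1835 (mod 10472).
  Combine with x ≡ 2 (mod 3); new modulus lcm = 31416.
    Write x = 1835 + 10472·t and substitute into x ≡ 2 (mod 3): 10472·t ≡ 2 − 1835 = -1833 (mod 3).
    Reduce coefficients mod 3: 2·t ≡ 0 (mod 3).
    The inverse of 2 mod 3 is 2 (since 2·2 = 4 = 1·3 + 1), so t ≡ 2·0 = 0 ≡ 0 (mod 3).
    Then x = 1835 + 10472·0 = 1835, valid modulo lcm(10472, 3) = 31416: x ≡ 1835 (mod 31416).
Verify against each original: 1835 mod 7 = 1, 1835 mod 8 = 3, 1835 mod 11 = 9, 1835 mod 17 = 16, 1835 mod 3 = 2.

x ≡ 1835 (mod 31416).


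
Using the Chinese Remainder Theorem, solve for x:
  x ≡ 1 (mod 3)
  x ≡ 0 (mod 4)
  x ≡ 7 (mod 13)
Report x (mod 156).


Moduli 3, 4, 13 are pairwise coprime; by CRT there is a unique solution modulo M = 3 · 4 · 13 = 156.
Solve pairwise, accumulating the modulus:
  Start with x ≡ 1 (mod 3).
  Combine with x ≡ 0 (mod 4): since gcd(3, 4) = 1, we get a unique residue mod 12.
    Write x = 1 + 3·t and substitute into x ≡ 0 (mod 4): 3·t ≡ 0 − 1 = -1 (mod 4).
    Reduce coefficients mod 4: 3·t ≡ 3 (mod 4).
    The inverse of 3 mod 4 is 3 (since 3·3 = 9 = 2·4 + 1), so t ≡ 3·3 = 9 ≡ 1 (mod 4).
    Then x = 1 + 3·1 = 4, valid modulo lcm(3, 4) = 12: x ≡ 4 (mod 12).
  Combine with x ≡ 7 (mod 13): since gcd(12, 13) = 1, we get a unique residue mod 156.
    Write x = 4 + 12·t and substitute into x ≡ 7 (mod 13): 12·t ≡ 7 − 4 = 3 (mod 13).
    The inverse of 12 mod 13 is 12 (since 12·12 = 144 = 11·13 + 1), so t ≡ 12·3 = 36 ≡ 10 (mod 13).
    Then x = 4 + 12·10 = 124, valid modulo lcm(12, 13) = 156: x ≡ 124 (mod 156).
Verify: 124 mod 3 = 1 ✓, 124 mod 4 = 0 ✓, 124 mod 13 = 7 ✓.

x ≡ 124 (mod 156).


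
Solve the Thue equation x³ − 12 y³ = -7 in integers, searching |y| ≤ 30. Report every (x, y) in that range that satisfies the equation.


The equation is x³ - 12y³ = -7. For fixed y, x³ = 12·y³ − 7, so a solution requires the RHS to be a perfect cube.
Strategy: iterate y from -30 to 30, compute RHS = 12·y³ − 7, and check whether it is a (positive or negative) perfect cube.
Check small values of y:
  y = 0: RHS = -7 is not a perfect cube.
  y = 1: RHS = 5 is not a perfect cube.
  y = -1: RHS = -19 is not a perfect cube.
  y = 2: RHS = 89 is not a perfect cube.
  y = -2: RHS = -103 is not a perfect cube.
  y = 3: RHS = 317 is not a perfect cube.
  y = -3: RHS = -331 is not a perfect cube.
Continuing the search up to |y| = 30 finds no solutions either.
No (x, y) in the scanned range satisfies the equation.

No integer solutions with |y| ≤ 30.


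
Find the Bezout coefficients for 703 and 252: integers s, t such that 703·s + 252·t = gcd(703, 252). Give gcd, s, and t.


Euclidean algorithm on (703, 252) — divide until remainder is 0:
  703 = 2 · 252 + 199
  252 = 1 · 199 + 53
  199 = 3 · 53 + 40
  53 = 1 · 40 + 13
  40 = 3 · 13 + 1
  13 = 13 · 1 + 0
gcd(703, 252) = 1.
Track Bezout coefficients alongside the remainders: start with r₀ = 703 = a·1 + b·0 (s = 1, t = 0) and r₁ = 252 = a·0 + b·1 (s = 0, t = 1); each new remainder r_{k+1} = r_{k-1} − q_k·r_k inherits s_{k+1} = s_{k-1} − q_k·s_k, t_{k+1} = t_{k-1} − q_k·t_k, so r_k = a·s_k + b·t_k at every step:
  q = 2: r = 199, s = 1 − 2·0 = 1, t = 0 − 2·1 = -2  (check: 703·1 + 252·(-2) = 199)
  q = 1: r = 53, s = 0 − 1·1 = -1, t = 1 − 1·(-2) = 3  (check: 703·(-1) + 252·3 = 53)
  q = 3: r = 40, s = 1 − 3·(-1) = 4, t = -2 − 3·3 = -11  (check: 703·4 + 252·(-11) = 40)
  q = 1: r = 13, s = -1 − 1·4 = -5, t = 3 − 1·(-11) = 14  (check: 703·(-5) + 252·14 = 13)
  q = 3: r = 1, s = 4 − 3·(-5) = 19, t = -11 − 3·14 = -53  (check: 703·19 + 252·(-53) = 1)
The row with r = 1 (the gcd) gives the Bezout coefficients s = 19, t = -53.
Result: 703 · (19) + 252 · (-53) = 1.

gcd(703, 252) = 1; s = 19, t = -53 (check: 703·19 + 252·(-53) = 1).


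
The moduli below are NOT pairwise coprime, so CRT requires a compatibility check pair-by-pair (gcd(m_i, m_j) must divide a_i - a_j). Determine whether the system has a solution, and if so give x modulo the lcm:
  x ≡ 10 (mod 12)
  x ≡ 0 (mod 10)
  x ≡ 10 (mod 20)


Moduli 12, 10, 20 are not pairwise coprime, so CRT works modulo lcm(m_i) when all pairwise compatibility conditions hold.
Pairwise compatibility: gcd(m_i, m_j) must divide a_i - a_j for every pair.
Merge one congruence at a time:
  Start: x ≡ 10 (mod 12).
  Combine with x ≡ 0 (mod 10): gcd(12, 10) = 2; 0 - 10 = -10, which IS divisible by 2, so compatible.
    Write x = 10 + 12·t and substitute into x ≡ 0 (mod 10): 12·t ≡ 0 − 10 = -10 (mod 10).
    Divide the congruence (and modulus) by g = 2: 6·t ≡ -5 (mod 5).
    Reduce coefficients mod 5: 1·t ≡ 0 (mod 5).
    So t ≡ 0 (mod 5).
    Then x = 10 + 12·0 = 10, valid modulo lcm(12, 10) = 60: x ≡ 10 (mod 60).
  Combine with x ≡ 10 (mod 20): gcd(60, 20) = 20; 10 - 10 = 0, which IS divisible by 20, so compatible.
    Write x = 10 + 60·t and substitute into x ≡ 10 (mod 20): 60·t ≡ 10 − 10 = 0 (mod 20).
    Divide the congruence (and modulus) by g = 20: 3·t ≡ 0 (mod 1).
    Modulo 1 every t works; take t = 0.
    Then x = 10 + 60·0 = 10, valid modulo lcm(60, 20) = 60: x ≡ 10 (mod 60).
Verify: 10 mod 12 = 10, 10 mod 10 = 0, 10 mod 20 = 10.

x ≡ 10 (mod 60).


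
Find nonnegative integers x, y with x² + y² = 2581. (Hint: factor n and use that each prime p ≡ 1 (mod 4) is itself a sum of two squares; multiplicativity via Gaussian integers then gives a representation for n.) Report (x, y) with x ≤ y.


Step 1: Factor n = 2581 = 29 · 89.
Step 2: Check the mod-4 condition on each prime factor: 29 ≡ 1 (mod 4), exponent 1; 89 ≡ 1 (mod 4), exponent 1.
All primes ≡ 3 (mod 4) appear to even exponent (or don't appear), so by the two-squares theorem n IS expressible as a sum of two squares.
Step 3: Build a representation. Here n = 29 · 89 is a product of primes ≡ 1 (mod 4). Each prime p ≡ 1 (mod 4) is itself a sum of two squares; find a² by testing p − a² for a perfect square:
  29: 29 − 1² = 28, 29 − 2² = 25 = 5² ⇒ 29 = 2² + 5².
  89: 89 − 1² = 88, 89 − 2² = 85, 89 − 3² = 80, 89 − 4² = 73, 89 − 5² = 64 = 8² ⇒ 89 = 5² + 8².
  Combine using the Brahmagupta–Fibonacci identity (a² + b²)(c² + d²) = (ac − bd)² + (ad + bc)² = (ac + bd)² + (ad − bc)²:
  29 · 89 = 2581: from (2² + 5²)(5² + 8²), take (2·5 − 5·8, 2·8 + 5·5) = (10 − 40, 16 + 25) = (-30, 41); dropping signs (only squares matter) gives (30, 41); check 30² + 41² = 900 + 1681 = 2581 ✓.
Step 4: Order so x ≤ y and verify: 30² + 41² = 900 + 1681 = 2581 = n. ✓

n = 2581 = 30² + 41² (one valid representation with x ≤ y).


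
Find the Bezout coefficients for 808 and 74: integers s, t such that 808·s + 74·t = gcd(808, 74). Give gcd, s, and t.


Euclidean algorithm on (808, 74) — divide until remainder is 0:
  808 = 10 · 74 + 68
  74 = 1 · 68 + 6
  68 = 11 · 6 + 2
  6 = 3 · 2 + 0
gcd(808, 74) = 2.
Track Bezout coefficients alongside the remainders: start with r₀ = 808 = a·1 + b·0 (s = 1, t = 0) and r₁ = 74 = a·0 + b·1 (s = 0, t = 1); each new remainder r_{k+1} = r_{k-1} − q_k·r_k inherits s_{k+1} = s_{k-1} − q_k·s_k, t_{k+1} = t_{k-1} − q_k·t_k, so r_k = a·s_k + b·t_k at every step:
  q = 10: r = 68, s = 1 − 10·0 = 1, t = 0 − 10·1 = -10  (check: 808·1 + 74·(-10) = 68)
  q = 1: r = 6, s = 0 − 1·1 = -1, t = 1 − 1·(-10) = 11  (check: 808·(-1) + 74·11 = 6)
  q = 11: r = 2, s = 1 − 11·(-1) = 12, t = -10 − 11·11 = -131  (check: 808·12 + 74·(-131) = 2)
The row with r = 2 (the gcd) gives the Bezout coefficients s = 12, t = -131.
Result: 808 · (12) + 74 · (-131) = 2.

gcd(808, 74) = 2; s = 12, t = -131 (check: 808·12 + 74·(-131) = 2).


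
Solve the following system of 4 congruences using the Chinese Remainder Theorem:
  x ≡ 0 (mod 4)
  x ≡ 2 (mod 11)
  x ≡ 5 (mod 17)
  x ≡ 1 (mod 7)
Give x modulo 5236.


Product of moduli M = 4 · 11 · 17 · 7 = 5236.
Merge one congruence at a time:
  Start: x ≡ 0 (mod 4).
  Combine with x ≡ 2 (mod 11); new modulus lcm = 44.
    Write x = 0 + 4·t and substitute into x ≡ 2 (mod 11): 4·t ≡ 2 − 0 = 2 (mod 11).
    The inverse of 4 mod 11 is 3 (since 4·3 = 12 = 1·11 + 1), so t ≡ 3·2 = 6 ≡ 6 (mod 11).
    Then x = 0 + 4·6 = 24, valid modulo lcm(4, 11) = 44: x ≡ 24 (mod 44).
  Combine with x ≡ 5 (mod 17); new modulus lcm = 748.
    Write x = 24 + 44·t and substitute into x ≡ 5 (mod 17): 44·t ≡ 5 − 24 = -19 (mod 17).
    Reduce coefficients mod 17: 10·t ≡ 15 (mod 17).
    The inverse of 10 mod 17 is 12 (since 10·12 = 120 = 7·17 + 1), so t ≡ 12·15 = 180 ≡ 10 (mod 17).
    Then x = 24 + 44·10 = 464, valid modulo lcm(44, 17) = 748: x ≡ 464 (mod 748).
  Combine with x ≡ 1 (mod 7); new modulus lcm = 5236.
    Write x = 464 + 748·t and substitute into x ≡ 1 (mod 7): 748·t ≡ 1 − 464 = -463 (mod 7).
    Reduce coefficients mod 7: 6·t ≡ 6 (mod 7).
    The inverse of 6 mod 7 is 6 (since 6·6 = 36 = 5·7 + 1), so t ≡ 6·6 = 36 ≡ 1 (mod 7).
    Then x = 464 + 748·1 = 1212, valid modulo lcm(748, 7) = 5236: x ≡ 1212 (mod 5236).
Verify against each original: 1212 mod 4 = 0, 1212 mod 11 = 2, 1212 mod 17 = 5, 1212 mod 7 = 1.

x ≡ 1212 (mod 5236).


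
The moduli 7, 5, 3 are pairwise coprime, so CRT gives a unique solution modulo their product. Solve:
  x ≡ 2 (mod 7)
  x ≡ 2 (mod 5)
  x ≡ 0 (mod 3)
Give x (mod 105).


Moduli 7, 5, 3 are pairwise coprime; by CRT there is a unique solution modulo M = 7 · 5 · 3 = 105.
Solve pairwise, accumulating the modulus:
  Start with x ≡ 2 (mod 7).
  Combine with x ≡ 2 (mod 5): since gcd(7, 5) = 1, we get a unique residue mod 35.
    Write x = 2 + 7·t and substitute into x ≡ 2 (mod 5): 7·t ≡ 2 − 2 = 0 (mod 5).
    Reduce coefficients mod 5: 2·t ≡ 0 (mod 5).
    The inverse of 2 mod 5 is 3 (since 2·3 = 6 = 1·5 + 1), so t ≡ 3·0 = 0 ≡ 0 (mod 5).
    Then x = 2 + 7·0 = 2, valid modulo lcm(7, 5) = 35: x ≡ 2 (mod 35).
  Combine with x ≡ 0 (mod 3): since gcd(35, 3) = 1, we get a unique residue mod 105.
    Write x = 2 + 35·t and substitute into x ≡ 0 (mod 3): 35·t ≡ 0 − 2 = -2 (mod 3).
    Reduce coefficients mod 3: 2·t ≡ 1 (mod 3).
    The inverse of 2 mod 3 is 2 (since 2·2 = 4 = 1·3 + 1), so t ≡ 2·1 = 2 ≡ 2 (mod 3).
    Then x = 2 + 35·2 = 72, valid modulo lcm(35, 3) = 105: x ≡ 72 (mod 105).
Verify: 72 mod 7 = 2 ✓, 72 mod 5 = 2 ✓, 72 mod 3 = 0 ✓.

x ≡ 72 (mod 105).


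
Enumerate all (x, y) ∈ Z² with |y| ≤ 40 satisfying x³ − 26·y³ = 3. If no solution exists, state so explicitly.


The equation is x³ - 26y³ = 3. For fixed y, x³ = 26·y³ + 3, so a solution requires the RHS to be a perfect cube.
Strategy: iterate y from -40 to 40, compute RHS = 26·y³ + 3, and check whether it is a (positive or negative) perfect cube.
Check small values of y:
  y = 0: RHS = 3 is not a perfect cube.
  y = 1: RHS = 29 is not a perfect cube.
  y = -1: RHS = -23 is not a perfect cube.
  y = 2: RHS = 211 is not a perfect cube.
  y = -2: RHS = -205 is not a perfect cube.
  y = 3: RHS = 705 is not a perfect cube.
  y = -3: RHS = -699 is not a perfect cube.
Continuing the search up to |y| = 40 finds no solutions either.
No (x, y) in the scanned range satisfies the equation.

No integer solutions with |y| ≤ 40.


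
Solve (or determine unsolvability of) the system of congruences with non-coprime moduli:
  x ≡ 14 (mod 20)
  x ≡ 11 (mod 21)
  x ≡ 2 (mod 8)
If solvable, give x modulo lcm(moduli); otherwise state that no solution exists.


Moduli 20, 21, 8 are not pairwise coprime, so CRT works modulo lcm(m_i) when all pairwise compatibility conditions hold.
Pairwise compatibility: gcd(m_i, m_j) must divide a_i - a_j for every pair.
Merge one congruence at a time:
  Start: x ≡ 14 (mod 20).
  Combine with x ≡ 11 (mod 21): gcd(20, 21) = 1; 11 - 14 = -3, which IS divisible by 1, so compatible.
    Write x = 14 + 20·t and substitute into x ≡ 11 (mod 21): 20·t ≡ 11 − 14 = -3 (mod 21).
    Reduce coefficients mod 21: 20·t ≡ 18 (mod 21).
    The inverse of 20 mod 21 is 20 (since 20·20 = 400 = 19·21 + 1), so t ≡ 20·18 = 360 ≡ 3 (mod 21).
    Then x = 14 + 20·3 = 74, valid modulo lcm(20, 21) = 420: x ≡ 74 (mod 420).
  Combine with x ≡ 2 (mod 8): gcd(420, 8) = 4; 2 - 74 = -72, which IS divisible by 4, so compatible.
    Write x = 74 + 420·t and substitute into x ≡ 2 (mod 8): 420·t ≡ 2 − 74 = -72 (mod 8).
    Divide the congruence (and modulus) by g = 4: 105·t ≡ -18 (mod 2).
    Reduce coefficients mod 2: 1·t ≡ 0 (mod 2).
    So t ≡ 0 (mod 2).
    Then x = 74 + 420·0 = 74, valid modulo lcm(420, 8) = 840: x ≡ 74 (mod 840).
Verify: 74 mod 20 = 14, 74 mod 21 = 11, 74 mod 8 = 2.

x ≡ 74 (mod 840).
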